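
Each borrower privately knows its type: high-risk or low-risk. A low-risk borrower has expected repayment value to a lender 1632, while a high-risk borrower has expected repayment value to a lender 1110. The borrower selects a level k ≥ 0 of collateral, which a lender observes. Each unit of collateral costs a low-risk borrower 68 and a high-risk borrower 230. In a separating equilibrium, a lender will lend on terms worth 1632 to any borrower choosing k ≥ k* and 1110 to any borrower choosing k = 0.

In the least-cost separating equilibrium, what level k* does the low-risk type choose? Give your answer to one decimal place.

A high-risk borrower choosing k = 0 receives 1110.
Imitating at k* instead would pay 1632 at cost 230·k*, netting 1632 − 230·k*.
Indifference: 1110 = 1632 − 230·k*, so k* = (1632 − 1110) / 230 ≈ 2.3.
At k* the high-risk type's incentive constraint just binds; the low-risk type strictly prefers k* since its per-unit cost is lower.

2.3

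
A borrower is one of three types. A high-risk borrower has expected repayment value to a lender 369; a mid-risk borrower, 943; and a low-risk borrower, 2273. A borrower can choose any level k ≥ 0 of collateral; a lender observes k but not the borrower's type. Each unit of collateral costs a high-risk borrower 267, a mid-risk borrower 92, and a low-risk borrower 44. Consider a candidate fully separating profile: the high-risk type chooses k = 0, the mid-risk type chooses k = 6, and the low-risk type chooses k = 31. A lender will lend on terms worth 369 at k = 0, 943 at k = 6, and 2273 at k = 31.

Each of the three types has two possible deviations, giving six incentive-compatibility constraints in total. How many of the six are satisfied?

6

High-risk (own payoff 369): to k=6 gives 943 − 267×6 = -659 → no gain ✓; to k=31 gives 2273 − 267×31 = -6004 → no gain ✓.
Mid-risk (own payoff 943 − 92×6 = 391): to k=0 gives 369 → no gain ✓; to k=31 gives 2273 − 92×31 = -579 → no gain ✓.
Low-risk (own payoff 2273 − 44×31 = 909): to k=0 gives 369 → no gain ✓; to k=6 gives 943 − 44×6 = 679 → no gain ✓.
6 of the 6 constraints hold; this profile is a separating equilibrium.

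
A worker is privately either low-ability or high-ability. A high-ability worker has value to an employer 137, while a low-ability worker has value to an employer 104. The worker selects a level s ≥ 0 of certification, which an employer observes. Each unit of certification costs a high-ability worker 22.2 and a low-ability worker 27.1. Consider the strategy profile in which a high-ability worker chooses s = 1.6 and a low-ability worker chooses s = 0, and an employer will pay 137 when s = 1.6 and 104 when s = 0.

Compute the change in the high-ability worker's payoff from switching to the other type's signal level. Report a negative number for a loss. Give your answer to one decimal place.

2.5

Playing s = 1.6 the high-ability worker receives 137 − 22.2 × 1.6 = 101.48.
Deviating to s = 0 yields 104 instead.
Gain from deviating: 104 − 101.48 = 2.52, i.e. 2.5 to one decimal place.
The gain is positive, so the high-ability type's incentive-compatibility constraint is violated — this profile is not a separating equilibrium.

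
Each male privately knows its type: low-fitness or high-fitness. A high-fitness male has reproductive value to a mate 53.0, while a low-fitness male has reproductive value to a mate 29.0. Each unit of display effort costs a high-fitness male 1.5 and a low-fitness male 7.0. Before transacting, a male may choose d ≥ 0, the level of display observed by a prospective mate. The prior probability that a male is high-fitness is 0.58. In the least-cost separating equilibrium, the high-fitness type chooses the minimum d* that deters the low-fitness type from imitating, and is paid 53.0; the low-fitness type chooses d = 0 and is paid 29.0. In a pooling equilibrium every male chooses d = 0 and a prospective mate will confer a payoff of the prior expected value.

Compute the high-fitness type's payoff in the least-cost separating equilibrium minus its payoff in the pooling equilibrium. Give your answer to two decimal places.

4.94

Least-cost separating signal: d* solves 29.0 = 53.0 − 7.0·d*, so d* = (53.0 − 29.0)/7.0 ≈ 3.4286.
High-fitness type's separating payoff: 53.0 − 1.5 × d* = 53.0 − 1.5 × (53.0 − 29.0)/7.0 = 53.0 − 36/7.0 ≈ 47.8571.
Pooling payoff: 0.58 × 53.0 + 0.42 × 29.0 = 42.92.
Difference: 47.8571 − 42.92 = 4.9371, i.e. 4.94 to two decimal places.
The high-fitness type prefers to separate.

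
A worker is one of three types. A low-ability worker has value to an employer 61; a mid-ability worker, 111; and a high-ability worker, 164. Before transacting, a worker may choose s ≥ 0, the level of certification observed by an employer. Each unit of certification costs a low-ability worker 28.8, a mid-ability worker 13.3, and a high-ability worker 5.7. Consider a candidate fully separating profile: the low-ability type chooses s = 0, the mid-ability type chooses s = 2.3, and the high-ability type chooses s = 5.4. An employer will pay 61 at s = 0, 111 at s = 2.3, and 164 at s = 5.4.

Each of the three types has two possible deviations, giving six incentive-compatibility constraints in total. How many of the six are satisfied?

5

Low-ability (own payoff 61): to s=2.3 gives 111 − 28.8×2.3 = 44.76 → no gain ✓; to s=5.4 gives 164 − 28.8×5.4 = 8.48 → no gain ✓.
Mid-ability (own payoff 111 − 13.3×2.3 = 80.41): to s=0 gives 61 → no gain ✓; to s=5.4 gives 164 − 13.3×5.4 = 92.18 → profitable ✗.
High-ability (own payoff 164 − 5.7×5.4 = 133.22): to s=0 gives 61 → no gain ✓; to s=2.3 gives 111 − 5.7×2.3 = 97.89 → no gain ✓.
5 of the 6 constraints hold; not an equilibrium.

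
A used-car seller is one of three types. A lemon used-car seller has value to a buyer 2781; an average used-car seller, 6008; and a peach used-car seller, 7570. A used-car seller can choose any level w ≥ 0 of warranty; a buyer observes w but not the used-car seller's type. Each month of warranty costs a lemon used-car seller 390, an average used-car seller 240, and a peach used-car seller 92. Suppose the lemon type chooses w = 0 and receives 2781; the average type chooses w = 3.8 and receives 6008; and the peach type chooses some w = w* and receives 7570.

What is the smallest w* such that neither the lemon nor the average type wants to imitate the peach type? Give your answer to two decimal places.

Lemon type (on-path payoff 2781) won't mimic when 2781 ≥ 7570 − 390·w*, i.e. w* ≥ 12.28.
Average type (on-path payoff 6008 − 240×3.8 = 5096) won't mimic when 5096 ≥ 7570 − 240·w*, i.e. w* ≥ 10.31.
Both must hold, so w* = max(12.28, 10.31) = 12.28. The lemon type's constraint binds.

12.28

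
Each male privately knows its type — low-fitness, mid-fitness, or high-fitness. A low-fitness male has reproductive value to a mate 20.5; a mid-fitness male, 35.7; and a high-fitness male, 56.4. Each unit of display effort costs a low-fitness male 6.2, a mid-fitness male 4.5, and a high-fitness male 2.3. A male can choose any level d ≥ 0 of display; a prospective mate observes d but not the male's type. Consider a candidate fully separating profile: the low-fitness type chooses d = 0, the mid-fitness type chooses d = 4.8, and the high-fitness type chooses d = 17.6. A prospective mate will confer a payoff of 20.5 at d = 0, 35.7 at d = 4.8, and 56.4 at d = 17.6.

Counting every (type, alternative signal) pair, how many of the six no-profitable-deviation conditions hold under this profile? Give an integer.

Low-fitness (own payoff 20.5): to d=4.8 gives 35.7 − 6.2×4.8 = 5.94 → no gain ✓; to d=17.6 gives 56.4 − 6.2×17.6 = -52.72 → no gain ✓.
High-fitness (own payoff 56.4 − 2.3×17.6 = 15.92): to d=0 gives 20.5 → profitable ✗; to d=4.8 gives 35.7 − 2.3×4.8 = 24.66 → profitable ✗.
Mid-fitness (own payoff 35.7 − 4.5×4.8 = 14.1): to d=0 gives 20.5 → profitable ✗; to d=17.6 gives 56.4 − 4.5×17.6 = -22.8 → no gain ✓.
3 of the 6 constraints hold; not an equilibrium.

3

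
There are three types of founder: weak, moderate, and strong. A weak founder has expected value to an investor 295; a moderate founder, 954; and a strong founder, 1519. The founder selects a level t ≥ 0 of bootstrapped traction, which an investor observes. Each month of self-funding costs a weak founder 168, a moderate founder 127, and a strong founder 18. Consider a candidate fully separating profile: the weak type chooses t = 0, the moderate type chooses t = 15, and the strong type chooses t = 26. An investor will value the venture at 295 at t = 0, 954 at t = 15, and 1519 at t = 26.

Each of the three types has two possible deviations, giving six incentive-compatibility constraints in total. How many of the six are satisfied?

5

Moderate (own payoff 954 − 127×15 = -951): to t=0 gives 295 → profitable ✗; to t=26 gives 1519 − 127×26 = -1783 → no gain ✓.
Weak (own payoff 295): to t=15 gives 954 − 168×15 = -1566 → no gain ✓; to t=26 gives 1519 − 168×26 = -2849 → no gain ✓.
Strong (own payoff 1519 − 18×26 = 1051): to t=0 gives 295 → no gain ✓; to t=15 gives 954 − 18×15 = 684 → no gain ✓.
5 of the 6 constraints hold; not an equilibrium.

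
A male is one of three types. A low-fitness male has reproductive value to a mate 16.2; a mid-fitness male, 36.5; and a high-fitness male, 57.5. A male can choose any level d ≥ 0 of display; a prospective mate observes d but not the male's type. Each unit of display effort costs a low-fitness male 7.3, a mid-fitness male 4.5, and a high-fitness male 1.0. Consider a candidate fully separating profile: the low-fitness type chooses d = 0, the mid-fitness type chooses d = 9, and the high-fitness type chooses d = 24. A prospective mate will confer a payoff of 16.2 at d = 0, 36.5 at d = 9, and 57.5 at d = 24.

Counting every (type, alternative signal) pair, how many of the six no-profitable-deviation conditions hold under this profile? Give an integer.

5

Low-fitness (own payoff 16.2): to d=9 gives 36.5 − 7.3×9 = -29.2 → no gain ✓; to d=24 gives 57.5 − 7.3×24 = -117.7 → no gain ✓.
High-fitness (own payoff 57.5 − 1.0×24 = 33.5): to d=0 gives 16.2 → no gain ✓; to d=9 gives 36.5 − 1.0×9 = 27.5 → no gain ✓.
Mid-fitness (own payoff 36.5 − 4.5×9 = -4): to d=0 gives 16.2 → profitable ✗; to d=24 gives 57.5 − 4.5×24 = -50.5 → no gain ✓.
5 of the 6 constraints hold; not an equilibrium.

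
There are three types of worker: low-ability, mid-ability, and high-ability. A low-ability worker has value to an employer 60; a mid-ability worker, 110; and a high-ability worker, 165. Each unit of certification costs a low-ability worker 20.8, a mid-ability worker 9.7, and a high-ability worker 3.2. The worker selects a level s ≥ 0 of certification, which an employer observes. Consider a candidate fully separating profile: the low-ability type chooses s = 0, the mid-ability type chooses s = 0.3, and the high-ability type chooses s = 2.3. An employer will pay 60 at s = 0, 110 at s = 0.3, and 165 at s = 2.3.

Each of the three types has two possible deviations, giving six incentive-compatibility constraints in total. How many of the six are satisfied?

Low-ability (own payoff 60): to s=0.3 gives 110 − 20.8×0.3 = 103.76 → profitable ✗; to s=2.3 gives 165 − 20.8×2.3 = 117.16 → profitable ✗.
Mid-ability (own payoff 110 − 9.7×0.3 = 107.09): to s=0 gives 60 → no gain ✓; to s=2.3 gives 165 − 9.7×2.3 = 142.69 → profitable ✗.
High-ability (own payoff 165 − 3.2×2.3 = 157.64): to s=0 gives 60 → no gain ✓; to s=0.3 gives 110 − 3.2×0.3 = 109.04 → no gain ✓.
3 of the 6 constraints hold; not an equilibrium.

3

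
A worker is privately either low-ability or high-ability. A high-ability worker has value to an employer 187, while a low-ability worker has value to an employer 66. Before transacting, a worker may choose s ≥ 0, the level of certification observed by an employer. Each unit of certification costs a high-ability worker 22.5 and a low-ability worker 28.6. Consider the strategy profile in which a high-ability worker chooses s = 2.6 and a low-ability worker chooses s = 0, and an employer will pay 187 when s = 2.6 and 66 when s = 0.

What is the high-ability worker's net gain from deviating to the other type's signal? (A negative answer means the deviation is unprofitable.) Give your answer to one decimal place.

-62.5

Playing s = 2.6 the high-ability worker receives 187 − 22.5 × 2.6 = 128.5.
Deviating to s = 0 yields 66 instead.
Gain from deviating: 66 − 128.5 = -62.5.
The gain is negative, so the high-ability type's incentive-compatibility constraint is satisfied.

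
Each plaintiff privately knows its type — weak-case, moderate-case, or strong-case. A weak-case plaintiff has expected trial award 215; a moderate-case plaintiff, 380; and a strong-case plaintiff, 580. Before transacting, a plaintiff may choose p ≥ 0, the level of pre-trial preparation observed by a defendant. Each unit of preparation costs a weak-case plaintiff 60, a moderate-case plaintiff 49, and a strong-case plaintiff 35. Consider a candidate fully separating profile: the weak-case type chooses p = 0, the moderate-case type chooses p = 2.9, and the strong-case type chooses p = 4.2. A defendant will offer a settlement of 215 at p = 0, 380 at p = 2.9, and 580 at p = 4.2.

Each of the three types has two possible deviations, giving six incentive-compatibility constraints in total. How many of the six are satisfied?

Moderate-case (own payoff 380 − 49×2.9 = 237.9): to p=0 gives 215 → no gain ✓; to p=4.2 gives 580 − 49×4.2 = 374.2 → profitable ✗.
Strong-case (own payoff 580 − 35×4.2 = 433): to p=0 gives 215 → no gain ✓; to p=2.9 gives 380 − 35×2.9 = 278.5 → no gain ✓.
Weak-case (own payoff 215): to p=2.9 gives 380 − 60×2.9 = 206 → no gain ✓; to p=4.2 gives 580 − 60×4.2 = 328 → profitable ✗.
4 of the 6 constraints hold; not an equilibrium.

4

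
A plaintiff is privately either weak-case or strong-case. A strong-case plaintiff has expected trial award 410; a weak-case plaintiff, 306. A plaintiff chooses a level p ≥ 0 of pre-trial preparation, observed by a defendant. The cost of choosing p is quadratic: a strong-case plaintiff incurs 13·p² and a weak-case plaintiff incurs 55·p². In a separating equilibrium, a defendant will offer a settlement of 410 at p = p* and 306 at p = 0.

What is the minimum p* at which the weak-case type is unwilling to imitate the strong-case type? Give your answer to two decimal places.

1.38

The weak-case type at p = 0 receives 306; imitating at p* yields 410 − 55·p*².
Indifference: 306 = 410 − 55·p*², so p*² = (410 − 306) / 55 ≈ 1.8909.
p* = √1.8909 ≈ 1.38.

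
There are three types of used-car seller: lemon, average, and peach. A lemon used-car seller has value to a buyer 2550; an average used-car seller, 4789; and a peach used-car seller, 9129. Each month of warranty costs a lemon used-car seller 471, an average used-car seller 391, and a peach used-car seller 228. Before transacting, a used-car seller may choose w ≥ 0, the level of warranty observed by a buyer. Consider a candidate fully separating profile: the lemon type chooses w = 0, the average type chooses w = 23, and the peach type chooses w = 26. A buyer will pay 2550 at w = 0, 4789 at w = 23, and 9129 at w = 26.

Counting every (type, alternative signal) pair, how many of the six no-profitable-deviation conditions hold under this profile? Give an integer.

4

Lemon (own payoff 2550): to w=23 gives 4789 − 471×23 = -6044 → no gain ✓; to w=26 gives 9129 − 471×26 = -3117 → no gain ✓.
Peach (own payoff 9129 − 228×26 = 3201): to w=0 gives 2550 → no gain ✓; to w=23 gives 4789 − 228×23 = -455 → no gain ✓.
Average (own payoff 4789 − 391×23 = -4204): to w=0 gives 2550 → profitable ✗; to w=26 gives 9129 − 391×26 = -1037 → profitable ✗.
4 of the 6 constraints hold; not an equilibrium.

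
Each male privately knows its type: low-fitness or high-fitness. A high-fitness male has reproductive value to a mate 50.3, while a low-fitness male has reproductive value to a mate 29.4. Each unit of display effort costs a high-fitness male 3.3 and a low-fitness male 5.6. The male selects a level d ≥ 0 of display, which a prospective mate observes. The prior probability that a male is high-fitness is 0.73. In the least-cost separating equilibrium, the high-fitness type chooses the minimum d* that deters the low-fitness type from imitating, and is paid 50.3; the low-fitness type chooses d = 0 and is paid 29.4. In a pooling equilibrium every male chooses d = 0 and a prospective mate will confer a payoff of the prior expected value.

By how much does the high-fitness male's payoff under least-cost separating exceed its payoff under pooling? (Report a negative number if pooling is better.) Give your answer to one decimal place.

Least-cost separating signal: d* solves 29.4 = 50.3 − 5.6·d*, so d* = (50.3 − 29.4)/5.6 ≈ 3.7321.
High-fitness type's separating payoff: 50.3 − 3.3 × d* = 50.3 − 3.3 × (50.3 − 29.4)/5.6 = 50.3 − 68.97/5.6 ≈ 37.984.
Pooling payoff: 0.73 × 50.3 + 0.27 × 29.4 = 44.657.
Difference: 37.984 − 44.657 = -6.673, i.e. -6.7 to one decimal place.
The high-fitness type would prefer the pooling outcome.

-6.7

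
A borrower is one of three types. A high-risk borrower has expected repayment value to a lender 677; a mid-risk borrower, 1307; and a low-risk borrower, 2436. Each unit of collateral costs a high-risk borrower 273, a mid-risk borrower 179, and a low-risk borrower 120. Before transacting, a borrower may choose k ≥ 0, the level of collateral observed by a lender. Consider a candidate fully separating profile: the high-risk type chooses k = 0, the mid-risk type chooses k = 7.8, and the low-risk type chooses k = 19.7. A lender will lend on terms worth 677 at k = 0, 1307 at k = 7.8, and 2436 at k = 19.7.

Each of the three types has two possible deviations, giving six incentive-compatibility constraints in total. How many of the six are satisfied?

High-risk (own payoff 677): to k=7.8 gives 1307 − 273×7.8 = -822.4 → no gain ✓; to k=19.7 gives 2436 − 273×19.7 = -2942.1 → no gain ✓.
Mid-risk (own payoff 1307 − 179×7.8 = -89.2): to k=0 gives 677 → profitable ✗; to k=19.7 gives 2436 − 179×19.7 = -1090.3 → no gain ✓.
Low-risk (own payoff 2436 − 120×19.7 = 72): to k=0 gives 677 → profitable ✗; to k=7.8 gives 1307 − 120×7.8 = 371 → profitable ✗.
3 of the 6 constraints hold; not an equilibrium.

3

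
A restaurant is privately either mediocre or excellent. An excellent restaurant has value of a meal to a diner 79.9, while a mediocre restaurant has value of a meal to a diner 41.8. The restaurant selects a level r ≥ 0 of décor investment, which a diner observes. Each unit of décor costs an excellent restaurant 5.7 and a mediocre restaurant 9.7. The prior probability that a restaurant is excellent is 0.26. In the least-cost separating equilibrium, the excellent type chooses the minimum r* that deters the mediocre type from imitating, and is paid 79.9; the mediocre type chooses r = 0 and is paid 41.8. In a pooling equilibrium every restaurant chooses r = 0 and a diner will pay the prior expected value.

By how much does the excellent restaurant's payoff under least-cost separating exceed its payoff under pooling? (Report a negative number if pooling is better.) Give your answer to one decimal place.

Least-cost separating signal: r* solves 41.8 = 79.9 − 9.7·r*, so r* = (79.9 − 41.8)/9.7 ≈ 3.9278.
Excellent type's separating payoff: 79.9 − 5.7 × r* = 79.9 − 5.7 × (79.9 − 41.8)/9.7 = 79.9 − 217.17/9.7 ≈ 57.511.
Pooling payoff: 0.26 × 79.9 + 0.74 × 41.8 = 51.706.
Difference: 57.511 − 51.706 = 5.805, i.e. 5.8 to one decimal place.
The excellent type prefers to separate.

5.8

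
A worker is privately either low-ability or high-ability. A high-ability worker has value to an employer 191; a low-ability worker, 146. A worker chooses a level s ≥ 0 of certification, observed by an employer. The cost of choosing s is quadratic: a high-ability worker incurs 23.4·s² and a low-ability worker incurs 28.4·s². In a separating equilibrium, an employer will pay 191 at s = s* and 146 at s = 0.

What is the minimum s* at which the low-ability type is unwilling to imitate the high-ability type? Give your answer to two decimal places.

1.26

The low-ability type at s = 0 receives 146; imitating at s* yields 191 − 28.4·s*².
Indifference: 146 = 191 − 28.4·s*², so s*² = (191 − 146) / 28.4 ≈ 1.5845.
s* = √1.5845 ≈ 1.26.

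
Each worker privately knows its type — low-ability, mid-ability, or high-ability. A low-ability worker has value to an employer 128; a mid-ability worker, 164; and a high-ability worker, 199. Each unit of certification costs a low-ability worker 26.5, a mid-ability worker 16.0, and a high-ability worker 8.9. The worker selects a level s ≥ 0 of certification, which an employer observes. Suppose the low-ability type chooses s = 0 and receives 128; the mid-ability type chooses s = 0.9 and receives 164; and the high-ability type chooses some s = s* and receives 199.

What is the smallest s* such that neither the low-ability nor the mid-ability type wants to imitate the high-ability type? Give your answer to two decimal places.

3.09

Mid-ability type (on-path payoff 164 − 16.0×0.9 = 149.6) won't mimic when 149.6 ≥ 199 − 16.0·s*, i.e. s* ≥ 3.09.
Low-ability type (on-path payoff 128) won't mimic when 128 ≥ 199 − 26.5·s*, i.e. s* ≥ 2.68.
Both must hold, so s* = max(2.68, 3.09) = 3.09. The mid-ability type's constraint binds.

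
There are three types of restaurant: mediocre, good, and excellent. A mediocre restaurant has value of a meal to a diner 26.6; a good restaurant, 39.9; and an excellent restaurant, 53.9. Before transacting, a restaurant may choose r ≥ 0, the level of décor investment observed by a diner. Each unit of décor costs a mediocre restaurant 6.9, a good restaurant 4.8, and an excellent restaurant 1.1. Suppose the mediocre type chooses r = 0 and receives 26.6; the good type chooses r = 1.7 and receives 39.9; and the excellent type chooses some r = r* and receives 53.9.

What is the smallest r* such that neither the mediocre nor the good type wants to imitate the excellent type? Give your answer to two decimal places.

4.62

Mediocre type (on-path payoff 26.6) won't mimic when 26.6 ≥ 53.9 − 6.9·r*, i.e. r* ≥ 3.96.
Good type (on-path payoff 39.9 − 4.8×1.7 = 31.74) won't mimic when 31.74 ≥ 53.9 − 4.8·r*, i.e. r* ≥ 4.62.
Both must hold, so r* = max(3.96, 4.62) = 4.62. The good type's constraint binds.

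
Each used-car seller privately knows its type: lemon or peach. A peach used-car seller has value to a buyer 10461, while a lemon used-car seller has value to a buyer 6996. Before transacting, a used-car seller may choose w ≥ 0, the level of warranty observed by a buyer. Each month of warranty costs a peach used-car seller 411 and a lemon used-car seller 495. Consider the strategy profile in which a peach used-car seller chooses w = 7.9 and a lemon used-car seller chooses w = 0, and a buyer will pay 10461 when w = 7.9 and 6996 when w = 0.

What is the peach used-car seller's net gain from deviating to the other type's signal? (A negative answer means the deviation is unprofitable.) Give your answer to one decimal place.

Playing w = 7.9 the peach used-car seller receives 10461 − 411 × 7.9 = 7214.1.
Deviating to w = 0 yields 6996 instead.
Gain from deviating: 6996 − 7214.1 = -218.1.
The gain is negative, so the peach type's incentive-compatibility constraint is satisfied.

-218.1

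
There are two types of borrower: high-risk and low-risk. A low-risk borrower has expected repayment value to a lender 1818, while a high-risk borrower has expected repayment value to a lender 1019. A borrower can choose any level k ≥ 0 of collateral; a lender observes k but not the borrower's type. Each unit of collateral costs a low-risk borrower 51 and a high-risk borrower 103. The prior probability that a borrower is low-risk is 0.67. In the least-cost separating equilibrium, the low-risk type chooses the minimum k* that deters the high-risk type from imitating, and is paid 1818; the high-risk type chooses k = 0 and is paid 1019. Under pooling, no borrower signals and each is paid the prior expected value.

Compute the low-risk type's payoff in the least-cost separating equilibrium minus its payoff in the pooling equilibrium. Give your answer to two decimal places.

-131.95

Least-cost separating signal: k* solves 1019 = 1818 − 103·k*, so k* = (1818 − 1019)/103 ≈ 7.7573.
Low-risk type's separating payoff: 1818 − 51 × k* = 1818 − 51 × (1818 − 1019)/103 = 1818 − 40749/103 ≈ 1422.3786.
Pooling payoff: 0.67 × 1818 + 0.33 × 1019 = 1554.33.
Difference: 1422.3786 − 1554.33 = -131.9514, i.e. -131.95 to two decimal places.
The low-risk type would prefer the pooling outcome.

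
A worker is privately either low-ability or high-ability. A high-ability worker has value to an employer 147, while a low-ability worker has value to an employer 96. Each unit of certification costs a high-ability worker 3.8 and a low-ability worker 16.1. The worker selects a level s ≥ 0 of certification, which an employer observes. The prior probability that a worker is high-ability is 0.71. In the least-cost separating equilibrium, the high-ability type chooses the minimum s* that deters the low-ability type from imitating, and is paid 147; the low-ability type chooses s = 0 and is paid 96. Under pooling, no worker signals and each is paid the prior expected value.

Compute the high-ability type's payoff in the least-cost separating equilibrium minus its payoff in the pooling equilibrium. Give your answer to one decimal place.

Least-cost separating signal: s* solves 96 = 147 − 16.1·s*, so s* = (147 − 96)/16.1 ≈ 3.1677.
High-ability type's separating payoff: 147 − 3.8 × s* = 147 − 3.8 × (147 − 96)/16.1 = 147 − 193.8/16.1 ≈ 134.963.
Pooling payoff: 0.71 × 147 + 0.29 × 96 = 132.21.
Difference: 134.963 − 132.21 = 2.753, i.e. 2.8 to one decimal place.
The high-ability type prefers to separate.

2.8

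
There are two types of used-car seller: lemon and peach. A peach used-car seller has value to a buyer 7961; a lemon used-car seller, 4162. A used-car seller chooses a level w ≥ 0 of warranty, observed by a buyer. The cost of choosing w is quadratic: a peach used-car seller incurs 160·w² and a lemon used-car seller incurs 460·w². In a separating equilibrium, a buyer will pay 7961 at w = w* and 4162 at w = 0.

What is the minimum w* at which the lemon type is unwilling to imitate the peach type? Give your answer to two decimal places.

The lemon type at w = 0 receives 4162; imitating at w* yields 7961 − 460·w*².
Indifference: 4162 = 7961 − 460·w*², so w*² = (7961 − 4162) / 460 ≈ 8.2587.
w* = √8.2587 ≈ 2.87.

2.87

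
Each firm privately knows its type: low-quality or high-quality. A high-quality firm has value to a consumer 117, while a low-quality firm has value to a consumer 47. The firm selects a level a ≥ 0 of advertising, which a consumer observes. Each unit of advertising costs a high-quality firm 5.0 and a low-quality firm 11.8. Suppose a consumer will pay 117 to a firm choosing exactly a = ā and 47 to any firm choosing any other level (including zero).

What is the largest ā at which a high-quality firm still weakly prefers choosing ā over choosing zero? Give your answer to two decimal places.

14.00

Choosing ā yields the high-quality type 117 − 5.0·ā; choosing zero yields 47.
The high-quality type is indifferent at 117 − 5.0·ā = 47, i.e. ā = (117 − 47) / 5.0 = 14.00.
For any ā above 14.00 the high-quality type would rather pool at zero, so separation collapses.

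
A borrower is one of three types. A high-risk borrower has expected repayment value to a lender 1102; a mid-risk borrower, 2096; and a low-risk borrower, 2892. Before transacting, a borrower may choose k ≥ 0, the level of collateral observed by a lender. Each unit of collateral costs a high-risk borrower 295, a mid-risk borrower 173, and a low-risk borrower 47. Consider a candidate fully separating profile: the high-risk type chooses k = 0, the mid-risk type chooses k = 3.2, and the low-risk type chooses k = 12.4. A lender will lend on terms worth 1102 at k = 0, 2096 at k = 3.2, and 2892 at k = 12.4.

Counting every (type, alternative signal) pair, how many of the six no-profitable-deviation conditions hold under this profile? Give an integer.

Mid-risk (own payoff 2096 − 173×3.2 = 1542.4): to k=0 gives 1102 → no gain ✓; to k=12.4 gives 2892 − 173×12.4 = 746.8 → no gain ✓.
Low-risk (own payoff 2892 − 47×12.4 = 2309.2): to k=0 gives 1102 → no gain ✓; to k=3.2 gives 2096 − 47×3.2 = 1945.6 → no gain ✓.
High-risk (own payoff 1102): to k=3.2 gives 2096 − 295×3.2 = 1152 → profitable ✗; to k=12.4 gives 2892 − 295×12.4 = -766 → no gain ✓.
5 of the 6 constraints hold; not an equilibrium.

5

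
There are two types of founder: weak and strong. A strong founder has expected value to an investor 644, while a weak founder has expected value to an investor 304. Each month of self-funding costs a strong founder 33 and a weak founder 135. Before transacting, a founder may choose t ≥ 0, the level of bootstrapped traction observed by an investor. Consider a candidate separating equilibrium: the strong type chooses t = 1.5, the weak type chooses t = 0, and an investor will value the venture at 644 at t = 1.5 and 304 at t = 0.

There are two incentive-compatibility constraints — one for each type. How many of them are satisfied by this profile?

1

Strong type: signal → 644 − 33 × 1.5 = 594.5; deviate to 0 → 304. IC holds (594.5 ≥ 304).
Weak type: stay at 0 → 304; mimic → 644 − 135 × 1.5 = 441.5. IC fails (304 < 441.5).
1 of 2 constraints hold, so this profile is not an equilibrium.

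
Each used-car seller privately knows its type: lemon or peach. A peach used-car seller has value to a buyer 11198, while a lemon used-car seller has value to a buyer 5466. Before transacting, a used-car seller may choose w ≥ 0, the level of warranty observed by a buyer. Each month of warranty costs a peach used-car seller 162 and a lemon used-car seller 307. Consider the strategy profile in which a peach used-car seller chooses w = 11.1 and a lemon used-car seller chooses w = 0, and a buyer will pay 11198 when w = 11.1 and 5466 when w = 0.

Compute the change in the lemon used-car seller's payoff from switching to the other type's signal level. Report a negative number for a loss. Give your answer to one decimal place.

2324.3

Playing w = 0 the lemon used-car seller receives 5466.
Deviating to w = 11.1 brings payment 11198 at cost 307 × 11.1 = 3407.7, netting 7790.3.
Gain from deviating: 7790.3 − 5466 = 2324.3.
The gain is positive, so the lemon type's incentive-compatibility constraint is violated — this profile is not a separating equilibrium.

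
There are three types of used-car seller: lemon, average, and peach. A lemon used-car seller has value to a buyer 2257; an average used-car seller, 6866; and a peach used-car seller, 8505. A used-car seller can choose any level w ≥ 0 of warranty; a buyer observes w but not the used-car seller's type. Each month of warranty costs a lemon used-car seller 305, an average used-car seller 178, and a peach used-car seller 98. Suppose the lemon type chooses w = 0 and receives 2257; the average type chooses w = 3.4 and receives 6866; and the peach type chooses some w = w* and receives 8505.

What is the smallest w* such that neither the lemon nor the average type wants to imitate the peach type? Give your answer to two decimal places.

20.49

Average type (on-path payoff 6866 − 178×3.4 = 6260.8) won't mimic when 6260.8 ≥ 8505 − 178·w*, i.e. w* ≥ 12.61.
Lemon type (on-path payoff 2257) won't mimic when 2257 ≥ 8505 − 305·w*, i.e. w* ≥ 20.49.
Both must hold, so w* = max(20.49, 12.61) = 20.49. The lemon type's constraint binds.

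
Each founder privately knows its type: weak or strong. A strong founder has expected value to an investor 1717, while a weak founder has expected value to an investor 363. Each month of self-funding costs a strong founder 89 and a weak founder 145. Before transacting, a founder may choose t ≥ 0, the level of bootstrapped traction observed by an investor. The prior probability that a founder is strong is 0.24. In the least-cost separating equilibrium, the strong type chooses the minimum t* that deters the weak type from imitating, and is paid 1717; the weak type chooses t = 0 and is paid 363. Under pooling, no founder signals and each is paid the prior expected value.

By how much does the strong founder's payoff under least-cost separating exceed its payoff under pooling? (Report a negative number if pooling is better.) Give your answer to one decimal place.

198.0

Least-cost separating signal: t* solves 363 = 1717 − 145·t*, so t* = (1717 − 363)/145 ≈ 9.3379.
Strong type's separating payoff: 1717 − 89 × t* = 1717 − 89 × (1717 − 363)/145 = 1717 − 120506/145 ≈ 885.924.
Pooling payoff: 0.24 × 1717 + 0.76 × 363 = 687.96.
Difference: 885.924 − 687.96 = 197.964, i.e. 198.0 to one decimal place.
The strong type prefers to separate.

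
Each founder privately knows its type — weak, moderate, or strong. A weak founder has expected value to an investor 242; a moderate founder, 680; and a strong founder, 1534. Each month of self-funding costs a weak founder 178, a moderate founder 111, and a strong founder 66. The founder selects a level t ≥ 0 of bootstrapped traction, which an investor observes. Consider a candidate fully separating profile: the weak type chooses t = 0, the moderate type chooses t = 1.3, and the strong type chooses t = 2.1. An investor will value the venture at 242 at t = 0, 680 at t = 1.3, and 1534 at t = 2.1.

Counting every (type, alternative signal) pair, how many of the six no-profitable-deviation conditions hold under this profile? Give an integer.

Strong (own payoff 1534 − 66×2.1 = 1395.4): to t=0 gives 242 → no gain ✓; to t=1.3 gives 680 − 66×1.3 = 594.2 → no gain ✓.
Weak (own payoff 242): to t=1.3 gives 680 − 178×1.3 = 448.6 → profitable ✗; to t=2.1 gives 1534 − 178×2.1 = 1160.2 → profitable ✗.
Moderate (own payoff 680 − 111×1.3 = 535.7): to t=0 gives 242 → no gain ✓; to t=2.1 gives 1534 − 111×2.1 = 1300.9 → profitable ✗.
3 of the 6 constraints hold; not an equilibrium.

3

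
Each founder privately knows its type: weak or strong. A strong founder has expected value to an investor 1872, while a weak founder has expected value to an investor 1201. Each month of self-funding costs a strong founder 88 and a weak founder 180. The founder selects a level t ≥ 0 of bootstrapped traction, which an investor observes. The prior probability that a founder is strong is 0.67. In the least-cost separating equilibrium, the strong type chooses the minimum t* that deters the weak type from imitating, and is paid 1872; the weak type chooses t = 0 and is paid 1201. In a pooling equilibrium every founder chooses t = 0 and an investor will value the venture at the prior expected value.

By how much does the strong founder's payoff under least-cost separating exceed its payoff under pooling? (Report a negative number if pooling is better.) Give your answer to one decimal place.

Least-cost separating signal: t* solves 1201 = 1872 − 180·t*, so t* = (1872 − 1201)/180 ≈ 3.7278.
Strong type's separating payoff: 1872 − 88 × t* = 1872 − 88 × (1872 − 1201)/180 = 1872 − 59048/180 ≈ 1543.956.
Pooling payoff: 0.67 × 1872 + 0.33 × 1201 = 1650.57.
Difference: 1543.956 − 1650.57 = -106.614, i.e. -106.6 to one decimal place.
The strong type would prefer the pooling outcome.

-106.6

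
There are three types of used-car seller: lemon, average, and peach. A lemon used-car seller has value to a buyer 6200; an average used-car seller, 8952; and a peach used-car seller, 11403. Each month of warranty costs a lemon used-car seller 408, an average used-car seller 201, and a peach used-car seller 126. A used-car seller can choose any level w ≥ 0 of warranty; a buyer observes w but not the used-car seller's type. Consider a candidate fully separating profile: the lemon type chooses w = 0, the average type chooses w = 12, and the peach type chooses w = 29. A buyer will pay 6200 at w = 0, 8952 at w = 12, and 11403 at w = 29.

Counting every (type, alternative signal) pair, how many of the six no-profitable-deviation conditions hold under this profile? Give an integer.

Lemon (own payoff 6200): to w=12 gives 8952 − 408×12 = 4056 → no gain ✓; to w=29 gives 11403 − 408×29 = -429 → no gain ✓.
Average (own payoff 8952 − 201×12 = 6540): to w=0 gives 6200 → no gain ✓; to w=29 gives 11403 − 201×29 = 5574 → no gain ✓.
Peach (own payoff 11403 − 126×29 = 7749): to w=0 gives 6200 → no gain ✓; to w=12 gives 8952 − 126×12 = 7440 → no gain ✓.
6 of the 6 constraints hold; this profile is a separating equilibrium.

6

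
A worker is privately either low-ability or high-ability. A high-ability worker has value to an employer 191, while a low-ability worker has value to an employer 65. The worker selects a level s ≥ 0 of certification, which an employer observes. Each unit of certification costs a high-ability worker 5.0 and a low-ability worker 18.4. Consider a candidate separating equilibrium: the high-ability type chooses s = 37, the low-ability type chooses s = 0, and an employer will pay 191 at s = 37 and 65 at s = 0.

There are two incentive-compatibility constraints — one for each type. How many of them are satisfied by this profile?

Low-ability type: stay at 0 → 65; mimic → 191 − 18.4 × 37 = -489.8. IC holds (65 ≥ -489.8).
High-ability type: signal → 191 − 5.0 × 37 = 6; deviate to 0 → 65. IC fails (6 < 65).
1 of 2 constraints hold, so this profile is not an equilibrium.

1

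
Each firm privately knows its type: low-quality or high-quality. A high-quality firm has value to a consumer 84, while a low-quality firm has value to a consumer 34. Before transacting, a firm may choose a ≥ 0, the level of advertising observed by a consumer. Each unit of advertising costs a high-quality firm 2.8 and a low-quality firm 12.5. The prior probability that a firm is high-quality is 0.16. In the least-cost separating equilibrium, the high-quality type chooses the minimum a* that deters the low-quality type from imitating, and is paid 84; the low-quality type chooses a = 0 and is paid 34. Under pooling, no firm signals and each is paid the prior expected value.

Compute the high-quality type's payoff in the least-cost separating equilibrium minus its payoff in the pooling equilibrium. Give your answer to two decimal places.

Least-cost separating signal: a* solves 34 = 84 − 12.5·a*, so a* = (84 − 34)/12.5 = 4.
High-quality type's separating payoff: 84 − 2.8 × a* = 84 − 2.8 × (84 − 34)/12.5 = 84 − 140/12.5 = 72.8.
Pooling payoff: 0.16 × 84 + 0.84 × 34 = 42.
Difference: 72.8 − 42 = 30.80.
The high-quality type prefers to separate.

30.80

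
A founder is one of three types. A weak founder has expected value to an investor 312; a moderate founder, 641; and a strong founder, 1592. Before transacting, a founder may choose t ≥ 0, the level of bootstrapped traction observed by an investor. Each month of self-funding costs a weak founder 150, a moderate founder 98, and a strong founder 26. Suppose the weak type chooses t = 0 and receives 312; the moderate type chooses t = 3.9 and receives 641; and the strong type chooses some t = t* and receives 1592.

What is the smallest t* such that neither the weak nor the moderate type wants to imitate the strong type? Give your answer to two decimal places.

13.60

Weak type (on-path payoff 312) won't mimic when 312 ≥ 1592 − 150·t*, i.e. t* ≥ 8.53.
Moderate type (on-path payoff 641 − 98×3.9 = 258.8) won't mimic when 258.8 ≥ 1592 − 98·t*, i.e. t* ≥ 13.60.
Both must hold, so t* = max(8.53, 13.60) = 13.60. The moderate type's constraint binds.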